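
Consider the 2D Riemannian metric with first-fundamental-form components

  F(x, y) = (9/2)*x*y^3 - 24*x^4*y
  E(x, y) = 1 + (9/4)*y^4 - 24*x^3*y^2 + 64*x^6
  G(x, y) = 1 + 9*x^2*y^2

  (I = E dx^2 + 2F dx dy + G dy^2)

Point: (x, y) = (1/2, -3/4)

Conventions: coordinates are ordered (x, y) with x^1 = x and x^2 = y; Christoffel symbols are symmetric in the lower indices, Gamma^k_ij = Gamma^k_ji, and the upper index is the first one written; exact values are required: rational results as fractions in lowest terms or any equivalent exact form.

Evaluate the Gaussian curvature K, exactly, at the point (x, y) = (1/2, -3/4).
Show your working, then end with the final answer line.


E = 1049/1024, F = 45/256, G = 145/64, EG - F^2 = 2345/1024 at the point
E_x = 15/8, E_y = 45/64, F_x = 909/128, F_y = 147/64, G_x = 81/16, G_y = -27/8
E_yy = 147/16, F_xy = -141/32, G_xx = 81/8
Apply the Brioschi formula K = (det M1 - det M2)/(EG - F^2)^2 over the derivative matrices of E, F, G.
M1 = [[-E_yy/2 + F_xy - G_xx/2, E_x/2, F_x - E_y/2], [F_y - G_x/2, E, F], [G_y/2, F, G]] = [[-225/16, 15/16, 27/4], [-15/64, 1049/1024, 45/256], [-27/16, 45/256, 145/64]]; det M1 = -337401/16384
M2 = [[0, E_y/2, G_x/2], [E_y/2, E, F], [G_x/2, F, G]] = [[0, 45/128, 81/32], [45/128, 1049/1024, 45/256], [81/32, 45/256, 145/64]]; det M2 = -107001/16384
det M1 - det M2 = -225/16; K = -225/16 / (2345/1024)^2 = -589824/219961

Answer: K = -589824/219961


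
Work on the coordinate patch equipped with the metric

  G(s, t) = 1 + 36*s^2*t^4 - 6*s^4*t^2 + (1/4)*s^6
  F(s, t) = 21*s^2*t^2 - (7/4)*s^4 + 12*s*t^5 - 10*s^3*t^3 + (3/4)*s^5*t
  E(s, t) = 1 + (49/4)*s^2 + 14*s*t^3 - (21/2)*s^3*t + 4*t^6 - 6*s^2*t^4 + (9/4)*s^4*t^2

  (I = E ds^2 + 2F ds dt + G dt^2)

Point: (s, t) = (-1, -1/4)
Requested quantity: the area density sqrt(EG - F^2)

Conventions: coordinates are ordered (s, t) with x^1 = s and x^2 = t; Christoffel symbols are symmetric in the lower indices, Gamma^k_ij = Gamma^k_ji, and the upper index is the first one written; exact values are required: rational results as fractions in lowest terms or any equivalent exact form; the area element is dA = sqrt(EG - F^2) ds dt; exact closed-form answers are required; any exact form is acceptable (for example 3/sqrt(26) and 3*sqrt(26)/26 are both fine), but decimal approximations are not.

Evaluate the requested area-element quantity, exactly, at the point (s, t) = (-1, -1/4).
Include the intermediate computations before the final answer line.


E = 11225/1024, F = -101/256, G = 65/64; EG - F^2 = 11241/1024

Answer: sqrt(EG - F^2) = 3*sqrt(1249)/32


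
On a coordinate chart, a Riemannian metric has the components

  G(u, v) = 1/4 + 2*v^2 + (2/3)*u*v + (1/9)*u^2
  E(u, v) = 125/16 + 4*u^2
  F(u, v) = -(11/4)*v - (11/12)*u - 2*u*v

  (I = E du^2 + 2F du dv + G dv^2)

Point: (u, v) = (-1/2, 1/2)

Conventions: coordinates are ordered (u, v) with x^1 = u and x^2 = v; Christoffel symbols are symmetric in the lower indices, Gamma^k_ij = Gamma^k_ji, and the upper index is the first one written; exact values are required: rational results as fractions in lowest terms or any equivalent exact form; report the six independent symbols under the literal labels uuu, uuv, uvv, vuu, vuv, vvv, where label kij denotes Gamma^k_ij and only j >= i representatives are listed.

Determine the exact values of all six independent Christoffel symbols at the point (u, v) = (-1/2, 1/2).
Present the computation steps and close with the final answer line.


E = 141/16, F = -5/12, G = 11/18 at the point
E_u = -4, E_v = 0, F_u = -23/12, F_v = -7/4, G_u = 2/9, G_v = 5/3
EG - F^2 = 1501/288;  g^inv = (288/1501) * [[11/18, 5/12], [5/12, 141/16]]
first-kind symbols [ij,l] = (1/2)(d_i g_jl + d_j g_il - d_l g_ij): [uu,u] = E_u/2 = -2, [uu,v] = F_u - E_v/2 = -23/12, [uv,u] = E_v/2 = 0, [uv,v] = G_u/2 = 1/9, [vv,u] = F_v - G_u/2 = -67/36, [vv,v] = G_v/2 = 5/6
Gamma^u_ij = (G*[ij,u] - F*[ij,v])/(EG - F^2), Gamma^v_ij = (E*[ij,v] - F*[ij,u])/(EG - F^2)

Answer: Gamma_uuu = -582/1501, Gamma_uuv = 40/4503, Gamma_uvv = -2048/13509, Gamma_vuu = -10209/3002, Gamma_vuv = 282/1501, Gamma_vvv = 5675/4503


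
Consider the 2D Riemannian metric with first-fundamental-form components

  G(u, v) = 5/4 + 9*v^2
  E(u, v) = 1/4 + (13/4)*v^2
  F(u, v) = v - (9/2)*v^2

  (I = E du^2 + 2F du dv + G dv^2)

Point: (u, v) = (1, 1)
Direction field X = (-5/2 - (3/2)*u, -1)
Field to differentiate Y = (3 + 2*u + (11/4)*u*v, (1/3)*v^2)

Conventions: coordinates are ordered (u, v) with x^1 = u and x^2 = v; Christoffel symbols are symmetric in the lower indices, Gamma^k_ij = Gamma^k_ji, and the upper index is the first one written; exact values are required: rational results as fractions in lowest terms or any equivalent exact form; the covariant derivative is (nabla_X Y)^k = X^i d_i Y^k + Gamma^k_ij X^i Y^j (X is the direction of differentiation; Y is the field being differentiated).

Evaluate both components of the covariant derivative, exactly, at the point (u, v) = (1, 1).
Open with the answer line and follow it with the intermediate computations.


Answer: (nabla_X Y)^u = -85819/4536, (nabla_X Y)^v = 3187/324

E = 7/2, F = -7/2, G = 41/4 at the point
E_u = 0, E_v = 13/2, F_u = 0, F_v = -8, G_u = 0, G_v = 18
EG - F^2 = 189/8;  g^inv = (8/189) * [[41/4, 7/2], [7/2, 7/2]]
first-kind symbols [ij,l] = (1/2)(d_i g_jl + d_j g_il - d_l g_ij): [uu,u] = E_u/2 = 0, [uu,v] = F_u - E_v/2 = -13/4, [uv,u] = E_v/2 = 13/4, [uv,v] = G_u/2 = 0, [vv,u] = F_v - G_u/2 = -8, [vv,v] = G_v/2 = 9
Gamma^u_ij = (G*[ij,u] - F*[ij,v])/(EG - F^2), Gamma^v_ij = (E*[ij,v] - F*[ij,u])/(EG - F^2)
Gamma_uuu = -13/27, Gamma_uuv = 533/378, Gamma_uvv = -404/189, Gamma_vuu = -13/27, Gamma_vuv = 13/27, Gamma_vvv = 4/27
X = (-4, -1), Y = (31/4, 1/3) at the point


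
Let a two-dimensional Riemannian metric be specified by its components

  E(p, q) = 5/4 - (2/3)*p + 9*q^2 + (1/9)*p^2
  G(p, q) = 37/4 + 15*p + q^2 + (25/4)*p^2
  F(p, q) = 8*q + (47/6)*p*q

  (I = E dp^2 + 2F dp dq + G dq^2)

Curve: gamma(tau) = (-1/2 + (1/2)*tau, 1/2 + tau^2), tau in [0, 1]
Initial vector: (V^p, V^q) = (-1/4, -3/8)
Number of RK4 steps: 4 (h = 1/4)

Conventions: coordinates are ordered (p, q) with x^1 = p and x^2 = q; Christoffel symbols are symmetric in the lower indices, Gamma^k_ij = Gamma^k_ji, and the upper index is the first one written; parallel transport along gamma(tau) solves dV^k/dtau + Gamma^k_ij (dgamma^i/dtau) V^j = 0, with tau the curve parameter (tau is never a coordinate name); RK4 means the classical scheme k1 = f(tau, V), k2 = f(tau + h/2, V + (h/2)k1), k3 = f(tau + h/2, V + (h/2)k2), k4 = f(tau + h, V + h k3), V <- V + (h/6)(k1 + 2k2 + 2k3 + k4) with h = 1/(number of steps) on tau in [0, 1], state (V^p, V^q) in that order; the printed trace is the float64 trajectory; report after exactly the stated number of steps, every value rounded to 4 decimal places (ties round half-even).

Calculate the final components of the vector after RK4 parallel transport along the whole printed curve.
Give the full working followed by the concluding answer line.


gamma'(tau) = (1/2, 2*tau); f(tau, V)^k = -Gamma^k_ij(gamma(tau)) gamma'^i(tau) V^j; h = 1/4; intermediate values shown to 6 dp
curve data and Christoffel symbols at the stage parameters:
  tau = 0.000000: gamma = (-0.500000, 0.500000), gamma' = (0.500000, 0.000000); Gamma_ppp = -0.020283, Gamma_ppq = 0.740493, Gamma_pqq = -0.214868, Gamma_qpp = -0.152119, Gamma_qpq = 0.803694, Gamma_qqq = 0.263491
  tau = 0.125000: gamma = (-0.437500, 0.515625), gamma' = (0.500000, 0.250000); Gamma_ppp = -0.015339, Gamma_ppq = 0.738818, Gamma_pqq = -0.185667, Gamma_qpp = -0.136251, Gamma_qpq = 0.728628, Gamma_qqq = 0.229757
  tau = 0.250000: gamma = (-0.375000, 0.562500), gamma' = (0.500000, 0.500000); Gamma_ppp = 0.004732, Gamma_ppq = 0.752103, Gamma_pqq = -0.158916, Gamma_qpp = -0.138938, Gamma_qpq = 0.625378, Gamma_qqq = 0.210575
  tau = 0.375000: gamma = (-0.312500, 0.640625), gamma' = (0.500000, 0.750000); Gamma_ppp = 0.037306, Gamma_ppq = 0.770469, Gamma_pqq = -0.139079, Gamma_qpp = -0.157629, Gamma_qpq = 0.502658, Gamma_qqq = 0.203340
  tau = 0.500000: gamma = (-0.250000, 0.750000), gamma' = (0.500000, 1.000000); Gamma_ppp = 0.076655, Gamma_ppq = 0.781032, Gamma_pqq = -0.127852, Gamma_qpp = -0.189419, Gamma_qpq = 0.371673, Gamma_qqq = 0.205997
  tau = 0.625000: gamma = (-0.187500, 0.890625), gamma' = (0.500000, 1.250000); Gamma_ppp = 0.114950, Gamma_ppq = 0.773323, Gamma_pqq = -0.123790, Gamma_qpp = -0.229210, Gamma_qpq = 0.245594, Gamma_qqq = 0.216188
  tau = 0.750000: gamma = (-0.125000, 1.062500), gamma' = (0.500000, 1.500000); Gamma_ppp = 0.144809, Gamma_ppq = 0.743291, Gamma_pqq = -0.123233, Gamma_qpp = -0.269696, Gamma_qpq = 0.136495, Gamma_qqq = 0.230397
  tau = 0.875000: gamma = (-0.062500, 1.265625), gamma' = (0.500000, 1.750000); Gamma_ppp = 0.161981, Gamma_ppq = 0.693808, Gamma_pqq = -0.122313, Gamma_qpp = -0.303485, Gamma_qpq = 0.051765, Gamma_qqq = 0.244323
  tau = 1.000000: gamma = (0.000000, 1.500000), gamma' = (0.500000, 2.000000); Gamma_ppp = 0.166263, Gamma_ppq = 0.631961, Gamma_pqq = -0.118644, Gamma_qpp = -0.325666, Gamma_qpq = -0.007264, Gamma_qqq = 0.254237
step 0: V^p = -0.2500, V^q = -0.3750
step 1: k1 = (0.136307, 0.131678), k2 = (0.157048, 0.177780), k3 = (0.154728, 0.175054), k4 = (0.178209, 0.189846); V <- V + (h/6)(k1 + 2k2 + 2k3 + k4): V^p = -0.2109, V^q = -0.3322
step 2: k1 = (0.178342, 0.190150), k2 = (0.199160, 0.180798), k3 = (0.197936, 0.180494), k4 = (0.207674, 0.157197); V <- V + (h/6)(k1 + 2k2 + 2k3 + k4): V^p = -0.1617, V^q = -0.2876
step 3: k1 = (0.208069, 0.157495), k2 = (0.201145, 0.131419), k3 = (0.202787, 0.132867), k4 = (0.179366, 0.113044); V <- V + (h/6)(k1 + 2k2 + 2k3 + k4): V^p = -0.1119, V^q = -0.2543
step 4: k1 = (0.180411, 0.113074), k2 = (0.147675, 0.103447), k3 = (0.153135, 0.103742), k4 = (0.117184, 0.102237); V <- V + (h/6)(k1 + 2k2 + 2k3 + k4): V^p = -0.0745, V^q = -0.2281

Answer: V^p = -0.0745, V^q = -0.2281


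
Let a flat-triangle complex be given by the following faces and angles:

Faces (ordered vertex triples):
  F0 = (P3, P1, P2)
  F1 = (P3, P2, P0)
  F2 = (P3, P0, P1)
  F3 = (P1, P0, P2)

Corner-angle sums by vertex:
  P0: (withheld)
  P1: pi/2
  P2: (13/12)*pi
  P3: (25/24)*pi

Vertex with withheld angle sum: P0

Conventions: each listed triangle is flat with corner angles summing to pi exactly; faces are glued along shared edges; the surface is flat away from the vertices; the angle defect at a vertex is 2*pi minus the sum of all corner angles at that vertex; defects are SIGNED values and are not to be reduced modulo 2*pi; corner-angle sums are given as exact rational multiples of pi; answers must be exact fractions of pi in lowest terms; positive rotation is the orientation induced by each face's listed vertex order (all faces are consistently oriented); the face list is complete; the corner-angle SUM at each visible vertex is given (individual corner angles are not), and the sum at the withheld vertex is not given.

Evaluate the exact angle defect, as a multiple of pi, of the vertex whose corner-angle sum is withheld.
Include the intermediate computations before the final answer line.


V = 4, E = 6, F = 4; chi = V - E + F = 2
Gauss-Bonnet: total defect = 2*pi*chi = 4*pi; visible defects sum to (27/8)*pi

Answer: defect(P0) = (5/8)*pi


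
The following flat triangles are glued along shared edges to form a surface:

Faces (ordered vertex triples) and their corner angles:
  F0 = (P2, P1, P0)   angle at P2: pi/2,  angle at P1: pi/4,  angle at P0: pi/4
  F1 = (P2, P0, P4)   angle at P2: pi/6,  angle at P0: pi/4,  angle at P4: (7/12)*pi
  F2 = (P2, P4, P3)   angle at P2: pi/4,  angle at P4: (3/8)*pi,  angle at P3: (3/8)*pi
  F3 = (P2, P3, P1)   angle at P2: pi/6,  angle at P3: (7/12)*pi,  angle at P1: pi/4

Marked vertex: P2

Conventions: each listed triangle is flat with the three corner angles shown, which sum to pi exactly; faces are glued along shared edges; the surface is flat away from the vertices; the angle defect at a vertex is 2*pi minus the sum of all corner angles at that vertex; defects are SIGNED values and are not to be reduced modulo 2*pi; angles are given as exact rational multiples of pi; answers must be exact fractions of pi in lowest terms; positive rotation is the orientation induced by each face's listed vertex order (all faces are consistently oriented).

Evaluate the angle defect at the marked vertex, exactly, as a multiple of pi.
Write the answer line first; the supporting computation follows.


Answer: defect(P2) = (11/12)*pi

Sum of corner angles at P2: (13/12)*pi
defect = 2*pi - (13/12)*pi


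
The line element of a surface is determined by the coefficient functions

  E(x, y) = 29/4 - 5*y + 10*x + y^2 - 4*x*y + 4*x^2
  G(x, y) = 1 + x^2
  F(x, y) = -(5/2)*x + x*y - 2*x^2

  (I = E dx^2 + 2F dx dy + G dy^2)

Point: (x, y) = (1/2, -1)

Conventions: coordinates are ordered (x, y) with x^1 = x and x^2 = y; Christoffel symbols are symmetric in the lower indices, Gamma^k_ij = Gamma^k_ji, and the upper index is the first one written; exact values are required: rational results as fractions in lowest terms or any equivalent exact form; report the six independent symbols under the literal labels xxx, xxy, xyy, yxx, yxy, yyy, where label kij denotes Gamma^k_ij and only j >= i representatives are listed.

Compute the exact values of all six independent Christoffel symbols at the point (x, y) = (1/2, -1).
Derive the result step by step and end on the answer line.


E = 85/4, F = -9/4, G = 5/4 at the point
E_x = 18, E_y = -9, F_x = -11/2, F_y = 1/2, G_x = 1, G_y = 0
EG - F^2 = 43/2;  g^inv = (2/43) * [[5/4, 9/4], [9/4, 85/4]]
first-kind symbols [ij,l] = (1/2)(d_i g_jl + d_j g_il - d_l g_ij): [xx,x] = E_x/2 = 9, [xx,y] = F_x - E_y/2 = -1, [xy,x] = E_y/2 = -9/2, [xy,y] = G_x/2 = 1/2, [yy,x] = F_y - G_x/2 = 0, [yy,y] = G_y/2 = 0
Gamma^x_ij = (G*[ij,x] - F*[ij,y])/(EG - F^2), Gamma^y_ij = (E*[ij,y] - F*[ij,x])/(EG - F^2)

Answer: Gamma_xxx = 18/43, Gamma_xxy = -9/43, Gamma_xyy = 0, Gamma_yxx = -2/43, Gamma_yxy = 1/43, Gamma_yyy = 0


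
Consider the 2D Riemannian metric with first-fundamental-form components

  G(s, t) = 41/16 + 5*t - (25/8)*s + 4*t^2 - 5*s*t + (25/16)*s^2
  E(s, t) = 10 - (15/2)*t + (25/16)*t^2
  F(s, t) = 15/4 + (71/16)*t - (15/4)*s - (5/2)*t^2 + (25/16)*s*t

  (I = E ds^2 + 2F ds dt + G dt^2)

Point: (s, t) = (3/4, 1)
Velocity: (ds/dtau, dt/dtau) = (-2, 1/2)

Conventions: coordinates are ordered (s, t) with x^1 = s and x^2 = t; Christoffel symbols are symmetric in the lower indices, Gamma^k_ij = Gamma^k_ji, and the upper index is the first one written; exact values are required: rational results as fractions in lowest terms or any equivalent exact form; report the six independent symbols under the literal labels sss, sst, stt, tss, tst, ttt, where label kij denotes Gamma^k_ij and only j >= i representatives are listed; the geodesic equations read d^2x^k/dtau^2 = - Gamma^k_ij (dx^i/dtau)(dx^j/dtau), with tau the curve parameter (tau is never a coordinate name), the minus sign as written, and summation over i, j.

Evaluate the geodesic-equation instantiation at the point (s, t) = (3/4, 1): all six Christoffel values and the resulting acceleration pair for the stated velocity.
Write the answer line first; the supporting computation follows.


Answer: Gamma_sss = 0, Gamma_sst = -560/2409, Gamma_stt = 896/2409, Gamma_tss = 0, Gamma_tst = -740/2409, Gamma_ttt = 1184/2409; accelerations (d^2s/dtau^2, d^2t/dtau^2) = (-448/803, -592/803)

E = 65/16, F = 259/64, G = 1625/256 at the point
E_s = 0, E_t = -35/8, F_s = -35/16, F_t = 39/64, G_s = -185/32, G_t = 37/4
EG - F^2 = 2409/256;  g^inv = (256/2409) * [[1625/256, -259/64], [-259/64, 65/16]]
first-kind symbols [ij,l] = (1/2)(d_i g_jl + d_j g_il - d_l g_ij): [ss,s] = E_s/2 = 0, [ss,t] = F_s - E_t/2 = 0, [st,s] = E_t/2 = -35/16, [st,t] = G_s/2 = -185/64, [tt,s] = F_t - G_s/2 = 7/2, [tt,t] = G_t/2 = 37/8
Gamma^s_ij = (G*[ij,s] - F*[ij,t])/(EG - F^2), Gamma^t_ij = (E*[ij,t] - F*[ij,s])/(EG - F^2)
Gamma_sss = 0, Gamma_sst = -560/2409, Gamma_stt = 896/2409, Gamma_tss = 0, Gamma_tst = -740/2409, Gamma_ttt = 1184/2409
d^2s/dtau^2 = -(Gamma_sss*(-2)^2 + 2*Gamma_sst*(-2)*(1/2) + Gamma_stt*(1/2)^2) = -448/803
d^2t/dtau^2 = -(Gamma_tss*(-2)^2 + 2*Gamma_tst*(-2)*(1/2) + Gamma_ttt*(1/2)^2) = -592/803


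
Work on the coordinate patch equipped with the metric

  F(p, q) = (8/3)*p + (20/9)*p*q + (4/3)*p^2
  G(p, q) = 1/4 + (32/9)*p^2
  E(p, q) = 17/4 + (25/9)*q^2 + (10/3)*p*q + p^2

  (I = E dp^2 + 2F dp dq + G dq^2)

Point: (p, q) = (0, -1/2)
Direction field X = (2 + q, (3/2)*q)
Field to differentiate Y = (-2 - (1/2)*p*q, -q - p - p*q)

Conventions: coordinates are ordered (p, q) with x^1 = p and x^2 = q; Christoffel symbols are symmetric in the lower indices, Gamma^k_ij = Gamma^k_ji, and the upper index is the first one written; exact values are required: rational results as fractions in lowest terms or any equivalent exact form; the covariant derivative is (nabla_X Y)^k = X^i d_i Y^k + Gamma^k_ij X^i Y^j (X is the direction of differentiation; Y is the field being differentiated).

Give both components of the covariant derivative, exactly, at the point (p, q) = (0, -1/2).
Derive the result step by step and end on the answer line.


E = 89/18, F = 0, G = 1/4 at the point
E_p = -5/3, E_q = -25/9, F_p = 14/9, F_q = 0, G_p = 0, G_q = 0
EG - F^2 = 89/72;  g^inv = (72/89) * [[1/4, 0], [0, 89/18]]
first-kind symbols [ij,l] = (1/2)(d_i g_jl + d_j g_il - d_l g_ij): [pp,p] = E_p/2 = -5/6, [pp,q] = F_p - E_q/2 = 53/18, [pq,p] = E_q/2 = -25/18, [pq,q] = G_p/2 = 0, [qq,p] = F_q - G_p/2 = 0, [qq,q] = G_q/2 = 0
Gamma^p_ij = (G*[ij,p] - F*[ij,q])/(EG - F^2), Gamma^q_ij = (E*[ij,q] - F*[ij,p])/(EG - F^2)
Gamma_ppp = -15/89, Gamma_ppq = -25/89, Gamma_pqq = 0, Gamma_qpp = 106/9, Gamma_qpq = 0, Gamma_qqq = 0
X = (3/2, -3/4), Y = (-2, 1/2) at the point

Answer: (nabla_X Y)^p = 177/712, (nabla_X Y)^q = -106/3


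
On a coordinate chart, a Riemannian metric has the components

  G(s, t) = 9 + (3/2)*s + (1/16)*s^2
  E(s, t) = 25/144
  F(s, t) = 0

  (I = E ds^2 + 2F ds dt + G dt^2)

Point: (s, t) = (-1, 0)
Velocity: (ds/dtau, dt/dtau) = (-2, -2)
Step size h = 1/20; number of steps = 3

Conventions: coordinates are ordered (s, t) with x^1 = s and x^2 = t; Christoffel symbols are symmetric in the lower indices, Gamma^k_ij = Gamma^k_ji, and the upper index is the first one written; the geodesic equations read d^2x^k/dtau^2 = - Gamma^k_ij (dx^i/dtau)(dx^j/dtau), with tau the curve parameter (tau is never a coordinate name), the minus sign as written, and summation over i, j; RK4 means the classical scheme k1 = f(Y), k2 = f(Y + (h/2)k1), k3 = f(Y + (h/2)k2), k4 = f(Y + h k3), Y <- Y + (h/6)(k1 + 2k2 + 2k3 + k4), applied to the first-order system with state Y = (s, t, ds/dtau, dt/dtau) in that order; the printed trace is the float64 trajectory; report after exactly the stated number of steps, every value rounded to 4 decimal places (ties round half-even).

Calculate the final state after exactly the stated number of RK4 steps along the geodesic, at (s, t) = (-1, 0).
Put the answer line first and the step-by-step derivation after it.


Answer: s = -1.1183, t = -0.3050, ds/dtau = 0.4352, dt/dtau = -2.0437

f(Y) = (ds/dtau, dt/dtau, -Gamma^s_ij Y'^i Y'^j, -Gamma^t_ij Y'^i Y'^j) with the Gammas evaluated at the stage position; h = 0.050000; intermediate values shown to 6 dp
step 0: s = -1.0000, t = 0.0000, ds/dtau = -2.0000, dt/dtau = -2.0000
step 1:
  k1: at (s, t) = (-1.000000, 0.000000), (ds/dtau, dt/dtau) = (-2.000000, -2.000000); Gamma_sss = 0.000000, Gamma_sst = 0.000000, Gamma_stt = -3.960000, Gamma_tss = 0.000000, Gamma_tst = 0.090909, Gamma_ttt = 0.000000; k1 = (-2.000000, -2.000000, 15.840000, -0.727273)
  k2: at (s, t) = (-1.050000, -0.050000), (ds/dtau, dt/dtau) = (-1.604000, -2.018182); Gamma_sss = 0.000000, Gamma_sst = 0.000000, Gamma_stt = -3.942000, Gamma_tss = 0.000000, Gamma_tst = 0.091324, Gamma_ttt = 0.000000; k2 = (-1.604000, -2.018182, 16.055994, -0.591263)
  k3: at (s, t) = (-1.040100, -0.050455), (ds/dtau, dt/dtau) = (-1.598600, -2.014782); Gamma_sss = 0.000000, Gamma_sst = 0.000000, Gamma_stt = -3.945564, Gamma_tss = 0.000000, Gamma_tst = 0.091242, Gamma_ttt = 0.000000; k3 = (-1.598600, -2.014782, 16.016405, -0.587748)
  k4: at (s, t) = (-1.079930, -0.100739), (ds/dtau, dt/dtau) = (-1.199180, -2.029387); Gamma_sss = 0.000000, Gamma_sst = 0.000000, Gamma_stt = -3.931225, Gamma_tss = 0.000000, Gamma_tst = 0.091575, Gamma_ttt = 0.000000; k4 = (-1.199180, -2.029387, 16.190410, -0.445711)
  Y <- Y + (h/6)(k1 + 2k2 + 2k3 + k4): s = -1.0800, t = -0.1008, ds/dtau = -1.1985, dt/dtau = -2.0294
step 2:
  k1: at (s, t) = (-1.080037, -0.100794), (ds/dtau, dt/dtau) = (-1.198540, -2.029425); Gamma_sss = 0.000000, Gamma_sst = 0.000000, Gamma_stt = -3.931187, Gamma_tss = 0.000000, Gamma_tst = 0.091575, Gamma_ttt = 0.000000; k1 = (-1.198540, -2.029425, 16.190853, -0.445486)
  k2: at (s, t) = (-1.110000, -0.151530), (ds/dtau, dt/dtau) = (-0.793769, -2.040562); Gamma_sss = 0.000000, Gamma_sst = 0.000000, Gamma_stt = -3.920400, Gamma_tss = 0.000000, Gamma_tst = 0.091827, Gamma_ttt = 0.000000; k2 = (-0.793769, -2.040562, 16.324131, -0.297472)
  k3: at (s, t) = (-1.099881, -0.151808), (ds/dtau, dt/dtau) = (-0.790437, -2.036862); Gamma_sss = 0.000000, Gamma_sst = 0.000000, Gamma_stt = -3.924043, Gamma_tss = 0.000000, Gamma_tst = 0.091742, Gamma_ttt = 0.000000; k3 = (-0.790437, -2.036862, 16.280094, -0.295412)
  k4: at (s, t) = (-1.119558, -0.202637), (ds/dtau, dt/dtau) = (-0.384535, -2.044196); Gamma_sss = 0.000000, Gamma_sst = 0.000000, Gamma_stt = -3.916959, Gamma_tss = 0.000000, Gamma_tst = 0.091908, Gamma_ttt = 0.000000; k4 = (-0.384535, -2.044196, 16.367937, -0.144491)
  Y <- Y + (h/6)(k1 + 2k2 + 2k3 + k4): s = -1.1196, t = -0.2027, ds/dtau = -0.3838, dt/dtau = -2.0442
step 3:
  k1: at (s, t) = (-1.119632, -0.202698), (ds/dtau, dt/dtau) = (-0.383813, -2.044223); Gamma_sss = 0.000000, Gamma_sst = 0.000000, Gamma_stt = -3.916932, Gamma_tss = 0.000000, Gamma_tst = 0.091909, Gamma_ttt = 0.000000; k1 = (-0.383813, -2.044223, 16.368263, -0.144223)
  k2: at (s, t) = (-1.129228, -0.253804), (ds/dtau, dt/dtau) = (0.025394, -2.047828); Gamma_sss = 0.000000, Gamma_sst = 0.000000, Gamma_stt = -3.913478, Gamma_tss = 0.000000, Gamma_tst = 0.091990, Gamma_ttt = 0.000000; k2 = (0.025394, -2.047828, 16.411568, 0.009567)
  k3: at (s, t) = (-1.118997, -0.253894), (ds/dtau, dt/dtau) = (0.026476, -2.043984); Gamma_sss = 0.000000, Gamma_sst = 0.000000, Gamma_stt = -3.917161, Gamma_tss = 0.000000, Gamma_tst = 0.091903, Gamma_ttt = 0.000000; k3 = (0.026476, -2.043984, 16.365387, 0.009947)
  k4: at (s, t) = (-1.118308, -0.304897), (ds/dtau, dt/dtau) = (0.434456, -2.043726); Gamma_sss = 0.000000, Gamma_sst = 0.000000, Gamma_stt = -3.917409, Gamma_tss = 0.000000, Gamma_tst = 0.091897, Gamma_ttt = 0.000000; k4 = (0.434456, -2.043726, 16.362289, 0.163193)
  Y <- Y + (h/6)(k1 + 2k2 + 2k3 + k4): s = -1.1183, t = -0.3050, ds/dtau = 0.4352, dt/dtau = -2.0437


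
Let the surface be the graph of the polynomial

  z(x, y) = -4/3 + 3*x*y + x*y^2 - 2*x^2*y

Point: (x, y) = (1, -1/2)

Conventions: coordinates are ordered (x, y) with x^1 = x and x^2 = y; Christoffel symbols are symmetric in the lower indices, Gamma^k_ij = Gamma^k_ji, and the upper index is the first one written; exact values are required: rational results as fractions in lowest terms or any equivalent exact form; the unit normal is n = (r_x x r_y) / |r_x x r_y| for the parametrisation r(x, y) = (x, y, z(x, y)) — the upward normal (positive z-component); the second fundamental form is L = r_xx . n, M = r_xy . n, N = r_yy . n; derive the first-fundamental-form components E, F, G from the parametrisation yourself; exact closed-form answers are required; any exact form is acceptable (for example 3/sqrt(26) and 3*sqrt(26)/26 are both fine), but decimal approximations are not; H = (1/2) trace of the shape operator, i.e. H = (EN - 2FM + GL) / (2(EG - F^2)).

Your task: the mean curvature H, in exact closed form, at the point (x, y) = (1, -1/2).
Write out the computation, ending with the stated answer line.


z_x = 3/4, z_y = 0, z_xx = 2, z_xy = -2, z_yy = 2
E = 25/16, F = 0, G = 1; answer radicand W^2 = 25/16
unnormalised second-form numerators: l = 2, m = -2, n = 2; L = l/sqrt(25/16), and similarly M = m/sqrt(W^2), N = n/sqrt(W^2)
H = (E*n - 2*F*m + G*l) / (2*(EG - F^2)*sqrt(W^2)); E*n - 2*F*m + G*l = 41/8, EG - F^2 = 25/16, so H = (41/25)/sqrt(25/16)

Answer: H = 164/125


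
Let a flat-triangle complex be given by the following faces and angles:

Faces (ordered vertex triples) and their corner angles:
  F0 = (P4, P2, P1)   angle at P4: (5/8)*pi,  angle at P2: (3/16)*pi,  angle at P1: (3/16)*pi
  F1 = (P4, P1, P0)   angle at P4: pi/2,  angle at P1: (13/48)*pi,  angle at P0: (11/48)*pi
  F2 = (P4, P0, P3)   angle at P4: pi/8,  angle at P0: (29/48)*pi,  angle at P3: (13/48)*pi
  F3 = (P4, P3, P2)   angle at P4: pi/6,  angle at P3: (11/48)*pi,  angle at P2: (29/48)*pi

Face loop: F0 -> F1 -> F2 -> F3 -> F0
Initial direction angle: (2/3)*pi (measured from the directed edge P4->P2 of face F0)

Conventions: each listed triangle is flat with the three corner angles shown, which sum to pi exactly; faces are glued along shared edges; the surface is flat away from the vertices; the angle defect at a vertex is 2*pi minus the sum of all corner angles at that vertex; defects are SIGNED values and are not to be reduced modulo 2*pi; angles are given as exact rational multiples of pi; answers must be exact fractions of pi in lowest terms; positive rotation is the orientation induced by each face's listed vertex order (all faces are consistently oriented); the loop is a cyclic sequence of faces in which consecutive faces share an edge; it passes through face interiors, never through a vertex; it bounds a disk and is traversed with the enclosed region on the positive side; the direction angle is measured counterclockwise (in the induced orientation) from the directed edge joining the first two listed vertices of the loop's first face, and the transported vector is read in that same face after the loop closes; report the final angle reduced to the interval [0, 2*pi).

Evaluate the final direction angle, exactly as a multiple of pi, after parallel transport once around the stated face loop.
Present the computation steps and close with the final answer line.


enclosed vertex P4: corner angles sum to (17/12)*pi, defect = 2*pi - (17/12)*pi = (7/12)*pi
adding the enclosed defects to the starting angle (mod 2*pi, induced orientation) gives the holonomy
final angle = (2/3)*pi + (7/12)*pi = (5/4)*pi (mod 2*pi)

Answer: final direction angle = (5/4)*pi


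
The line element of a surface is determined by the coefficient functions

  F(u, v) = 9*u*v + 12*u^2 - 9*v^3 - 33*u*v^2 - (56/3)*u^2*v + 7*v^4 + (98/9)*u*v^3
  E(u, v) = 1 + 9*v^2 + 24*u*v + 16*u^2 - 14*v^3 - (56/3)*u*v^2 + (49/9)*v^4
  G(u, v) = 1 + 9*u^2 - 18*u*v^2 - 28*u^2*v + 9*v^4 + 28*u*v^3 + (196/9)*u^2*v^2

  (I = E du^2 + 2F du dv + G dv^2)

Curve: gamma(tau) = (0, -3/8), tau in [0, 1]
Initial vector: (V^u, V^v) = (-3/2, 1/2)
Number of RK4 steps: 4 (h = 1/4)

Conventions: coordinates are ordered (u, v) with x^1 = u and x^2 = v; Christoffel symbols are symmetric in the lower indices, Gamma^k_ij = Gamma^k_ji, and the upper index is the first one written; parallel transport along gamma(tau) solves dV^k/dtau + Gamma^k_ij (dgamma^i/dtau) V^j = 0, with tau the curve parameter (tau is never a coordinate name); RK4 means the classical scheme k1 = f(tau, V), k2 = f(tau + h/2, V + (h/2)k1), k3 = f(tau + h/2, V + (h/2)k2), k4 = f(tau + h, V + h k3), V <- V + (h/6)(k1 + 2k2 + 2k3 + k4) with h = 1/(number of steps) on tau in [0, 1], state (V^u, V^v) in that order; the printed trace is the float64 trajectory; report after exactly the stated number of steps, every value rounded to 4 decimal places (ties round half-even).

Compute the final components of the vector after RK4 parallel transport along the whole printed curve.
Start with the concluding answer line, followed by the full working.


Answer: V^u = -1.5000, V^v = 0.5000

gamma'(tau) = (0, 0); f(tau, V)^k = -Gamma^k_ij(gamma(tau)) gamma'^i(tau) V^j; h = 1/4; intermediate values shown to 6 dp
curve data and Christoffel symbols at the stage parameters:
  tau = 0.000000: gamma = (0.000000, -0.375000), gamma' = (0.000000, 0.000000); Gamma_uuu = -1.766959, Gamma_uuv = -2.098263, Gamma_uvv = -0.993914, Gamma_vuu = -0.512988, Gamma_vuv = -0.609173, Gamma_vvv = -0.288556
  tau = 0.125000: gamma = (0.000000, -0.375000), gamma' = (0.000000, 0.000000); Gamma_uuu = -1.766959, Gamma_uuv = -2.098263, Gamma_uvv = -0.993914, Gamma_vuu = -0.512988, Gamma_vuv = -0.609173, Gamma_vvv = -0.288556
  tau = 0.250000: gamma = (0.000000, -0.375000), gamma' = (0.000000, 0.000000); Gamma_uuu = -1.766959, Gamma_uuv = -2.098263, Gamma_uvv = -0.993914, Gamma_vuu = -0.512988, Gamma_vuv = -0.609173, Gamma_vvv = -0.288556
  tau = 0.375000: gamma = (0.000000, -0.375000), gamma' = (0.000000, 0.000000); Gamma_uuu = -1.766959, Gamma_uuv = -2.098263, Gamma_uvv = -0.993914, Gamma_vuu = -0.512988, Gamma_vuv = -0.609173, Gamma_vvv = -0.288556
  tau = 0.500000: gamma = (0.000000, -0.375000), gamma' = (0.000000, 0.000000); Gamma_uuu = -1.766959, Gamma_uuv = -2.098263, Gamma_uvv = -0.993914, Gamma_vuu = -0.512988, Gamma_vuv = -0.609173, Gamma_vvv = -0.288556
  tau = 0.625000: gamma = (0.000000, -0.375000), gamma' = (0.000000, 0.000000); Gamma_uuu = -1.766959, Gamma_uuv = -2.098263, Gamma_uvv = -0.993914, Gamma_vuu = -0.512988, Gamma_vuv = -0.609173, Gamma_vvv = -0.288556
  tau = 0.750000: gamma = (0.000000, -0.375000), gamma' = (0.000000, 0.000000); Gamma_uuu = -1.766959, Gamma_uuv = -2.098263, Gamma_uvv = -0.993914, Gamma_vuu = -0.512988, Gamma_vuv = -0.609173, Gamma_vvv = -0.288556
  tau = 0.875000: gamma = (0.000000, -0.375000), gamma' = (0.000000, 0.000000); Gamma_uuu = -1.766959, Gamma_uuv = -2.098263, Gamma_uvv = -0.993914, Gamma_vuu = -0.512988, Gamma_vuv = -0.609173, Gamma_vvv = -0.288556
  tau = 1.000000: gamma = (0.000000, -0.375000), gamma' = (0.000000, 0.000000); Gamma_uuu = -1.766959, Gamma_uuv = -2.098263, Gamma_uvv = -0.993914, Gamma_vuu = -0.512988, Gamma_vuv = -0.609173, Gamma_vvv = -0.288556
step 0: V^u = -1.5000, V^v = 0.5000
step 1: k1 = (0.000000, 0.000000), k2 = (0.000000, 0.000000), k3 = (0.000000, 0.000000), k4 = (0.000000, 0.000000); V <- V + (h/6)(k1 + 2k2 + 2k3 + k4): V^u = -1.5000, V^v = 0.5000
step 2: k1 = (0.000000, 0.000000), k2 = (0.000000, 0.000000), k3 = (0.000000, 0.000000), k4 = (0.000000, 0.000000); V <- V + (h/6)(k1 + 2k2 + 2k3 + k4): V^u = -1.5000, V^v = 0.5000
step 3: k1 = (0.000000, 0.000000), k2 = (0.000000, 0.000000), k3 = (0.000000, 0.000000), k4 = (0.000000, 0.000000); V <- V + (h/6)(k1 + 2k2 + 2k3 + k4): V^u = -1.5000, V^v = 0.5000
step 4: k1 = (0.000000, 0.000000), k2 = (0.000000, 0.000000), k3 = (0.000000, 0.000000), k4 = (0.000000, 0.000000); V <- V + (h/6)(k1 + 2k2 + 2k3 + k4): V^u = -1.5000, V^v = 0.5000


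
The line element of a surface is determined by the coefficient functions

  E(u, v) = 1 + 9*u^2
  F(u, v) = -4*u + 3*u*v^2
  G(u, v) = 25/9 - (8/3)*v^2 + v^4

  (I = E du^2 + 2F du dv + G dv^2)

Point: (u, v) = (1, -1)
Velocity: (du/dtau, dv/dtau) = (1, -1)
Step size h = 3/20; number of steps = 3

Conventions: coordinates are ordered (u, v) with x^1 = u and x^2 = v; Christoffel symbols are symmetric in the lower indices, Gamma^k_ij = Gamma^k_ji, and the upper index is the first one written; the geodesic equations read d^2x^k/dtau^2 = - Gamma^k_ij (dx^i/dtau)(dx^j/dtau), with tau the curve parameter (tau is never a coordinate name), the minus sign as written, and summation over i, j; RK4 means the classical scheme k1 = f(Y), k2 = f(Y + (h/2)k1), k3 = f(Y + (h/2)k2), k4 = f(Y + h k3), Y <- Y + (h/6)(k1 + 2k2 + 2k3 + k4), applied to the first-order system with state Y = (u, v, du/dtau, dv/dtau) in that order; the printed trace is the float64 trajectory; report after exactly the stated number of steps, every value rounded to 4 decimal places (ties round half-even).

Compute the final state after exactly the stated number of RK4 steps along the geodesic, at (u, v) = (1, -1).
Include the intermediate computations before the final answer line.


f(Y) = (du/dtau, dv/dtau, -Gamma^u_ij Y'^i Y'^j, -Gamma^v_ij Y'^i Y'^j) with the Gammas evaluated at the stage position; h = 0.150000; intermediate values shown to 6 dp
step 0: u = 1.0000, v = -1.0000, du/dtau = 1.0000, dv/dtau = -1.0000
step 1:
  k1: at (u, v) = (1.000000, -1.000000), (du/dtau, dv/dtau) = (1.000000, -1.000000); Gamma_uuu = 0.890110, Gamma_uuv = 0.000000, Gamma_uvv = -0.593407, Gamma_vuu = -0.098901, Gamma_vuv = 0.000000, Gamma_vvv = 0.065934; k1 = (1.000000, -1.000000, -0.296703, 0.032967)
  k2: at (u, v) = (1.075000, -1.075000), (du/dtau, dv/dtau) = (0.977747, -0.997527); Gamma_uuu = 0.846293, Gamma_uuv = 0.000000, Gamma_uvv = -0.606510, Gamma_vuu = -0.046634, Gamma_vuv = 0.000000, Gamma_vvv = 0.033421; k2 = (0.977747, -0.997527, -0.205533, 0.011326)
  k3: at (u, v) = (1.073331, -1.074815), (du/dtau, dv/dtau) = (0.984585, -0.999151); Gamma_uuu = 0.847361, Gamma_uuv = 0.000000, Gamma_uvv = -0.607171, Gamma_vuu = -0.046870, Gamma_vuv = 0.000000, Gamma_vvv = 0.033584; k3 = (0.984585, -0.999151, -0.215299, 0.011909)
  k4: at (u, v) = (1.147688, -1.149873), (du/dtau, dv/dtau) = (0.967705, -0.998214); Gamma_uuu = 0.803527, Gamma_uuv = 0.000000, Gamma_uvv = -0.615969, Gamma_vuu = -0.002597, Gamma_vuv = 0.000000, Gamma_vvv = 0.001991; k4 = (0.967705, -0.998214, -0.138695, 0.000448)
  Y <- Y + (h/6)(k1 + 2k2 + 2k3 + k4): u = 1.1473, v = -1.1498, du/dtau = 0.9681, dv/dtau = -0.9980
step 2:
  k1: at (u, v) = (1.147309, -1.149789), (du/dtau, dv/dtau) = (0.968073, -0.998003); Gamma_uuu = 0.803751, Gamma_uuv = 0.000000, Gamma_uvv = -0.616096, Gamma_vuu = -0.002643, Gamma_vuv = 0.000000, Gamma_vvv = 0.002026; k1 = (0.968073, -0.998003, -0.139610, 0.000459)
  k2: at (u, v) = (1.219915, -1.224639), (du/dtau, dv/dtau) = (0.957603, -0.997968); Gamma_uuu = 0.761314, Gamma_uuv = 0.000000, Gamma_uvv = -0.621557, Gamma_vuu = 0.034617, Gamma_vuv = 0.000000, Gamma_vvv = -0.028262; k2 = (0.957603, -0.997968, -0.079093, -0.003596)
  k3: at (u, v) = (1.219129, -1.224637), (du/dtau, dv/dtau) = (0.962141, -0.998273); Gamma_uuu = 0.761735, Gamma_uuv = 0.000000, Gamma_uvv = -0.621899, Gamma_vuu = 0.034657, Gamma_vuv = 0.000000, Gamma_vvv = -0.028295; k3 = (0.962141, -0.998273, -0.085398, -0.003885)
  k4: at (u, v) = (1.291630, -1.299530), (du/dtau, dv/dtau) = (0.955264, -0.998586); Gamma_uuu = 0.720190, Gamma_uuv = 0.000000, Gamma_uvv = -0.623939, Gamma_vuu = 0.066063, Gamma_vuv = 0.000000, Gamma_vvv = -0.057234; k4 = (0.955264, -0.998586, -0.035019, -0.003212)
  Y <- Y + (h/6)(k1 + 2k2 + 2k3 + k4): u = 1.2914, v = -1.2995, du/dtau = 0.9555, dv/dtau = -0.9984
step 3:
  k1: at (u, v) = (1.291380, -1.299516), (du/dtau, dv/dtau) = (0.955483, -0.998446); Gamma_uuu = 0.720311, Gamma_uuv = 0.000000, Gamma_uvv = -0.624037, Gamma_vuu = 0.066080, Gamma_vuv = 0.000000, Gamma_vvv = -0.057248; k1 = (0.955483, -0.998446, -0.035508, -0.003257)
  k2: at (u, v) = (1.363041, -1.374399), (du/dtau, dv/dtau) = (0.952820, -0.998690); Gamma_uuu = 0.680399, Gamma_uuv = 0.000000, Gamma_uvv = -0.623427, Gamma_vuu = 0.092454, Gamma_vuv = 0.000000, Gamma_vvv = -0.084713; k2 = (0.952820, -0.998690, 0.004083, 0.000555)
  k3: at (u, v) = (1.362841, -1.374418), (du/dtau, dv/dtau) = (0.955789, -0.998404); Gamma_uuu = 0.680482, Gamma_uuv = 0.000000, Gamma_uvv = -0.623511, Gamma_vuu = 0.092488, Gamma_vuv = 0.000000, Gamma_vvv = -0.084744; k3 = (0.955789, -0.998404, -0.000120, -0.000016)
  k4: at (u, v) = (1.434748, -1.449277), (du/dtau, dv/dtau) = (0.955465, -0.998448); Gamma_uuu = 0.641948, Gamma_uuv = 0.000000, Gamma_uvv = -0.620240, Gamma_vuu = 0.114403, Gamma_vuv = 0.000000, Gamma_vvv = -0.110534; k4 = (0.955465, -0.998448, 0.032274, 0.005752)
  Y <- Y + (h/6)(k1 + 2k2 + 2k3 + k4): u = 1.4346, v = -1.4493, du/dtau = 0.9556, dv/dtau = -0.9984

Answer: u = 1.4346, v = -1.4493, du/dtau = 0.9556, dv/dtau = -0.9984


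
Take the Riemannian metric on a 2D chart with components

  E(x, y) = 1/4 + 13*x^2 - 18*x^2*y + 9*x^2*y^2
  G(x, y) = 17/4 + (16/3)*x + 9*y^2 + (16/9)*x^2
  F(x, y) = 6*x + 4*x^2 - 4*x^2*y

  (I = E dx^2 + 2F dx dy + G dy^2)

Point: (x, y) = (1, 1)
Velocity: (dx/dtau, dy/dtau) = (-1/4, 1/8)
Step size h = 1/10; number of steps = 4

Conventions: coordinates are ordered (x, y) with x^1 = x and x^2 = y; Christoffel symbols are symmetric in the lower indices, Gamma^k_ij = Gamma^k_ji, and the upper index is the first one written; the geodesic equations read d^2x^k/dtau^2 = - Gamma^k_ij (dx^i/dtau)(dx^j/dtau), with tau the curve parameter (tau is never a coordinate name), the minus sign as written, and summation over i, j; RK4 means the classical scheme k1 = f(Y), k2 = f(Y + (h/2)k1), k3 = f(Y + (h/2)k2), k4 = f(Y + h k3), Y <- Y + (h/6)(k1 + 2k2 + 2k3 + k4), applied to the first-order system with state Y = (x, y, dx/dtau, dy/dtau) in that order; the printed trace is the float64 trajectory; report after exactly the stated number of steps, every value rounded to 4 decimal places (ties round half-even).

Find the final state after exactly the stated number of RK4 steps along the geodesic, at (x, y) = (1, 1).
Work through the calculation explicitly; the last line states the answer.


f(Y) = (dx/dtau, dy/dtau, -Gamma^x_ij Y'^i Y'^j, -Gamma^y_ij Y'^i Y'^j) with the Gammas evaluated at the stage position; h = 0.100000; intermediate values shown to 6 dp
step 0: x = 1.0000, y = 1.0000, dx/dtau = -0.2500, dy/dtau = 0.1250
step 1:
  k1: at (x, y) = (1.000000, 1.000000), (dx/dtau, dy/dtau) = (-0.250000, 0.125000); Gamma_xxx = 0.899272, Gamma_xxy = -0.527690, Gamma_xyy = -4.470951, Gamma_yxx = 0.029683, Gamma_yxy = 0.373780, Gamma_yyy = 1.759516; k1 = (-0.250000, 0.125000, -0.019326, -0.005986)
  k2: at (x, y) = (0.987500, 1.006250), (dx/dtau, dy/dtau) = (-0.250966, 0.124701); Gamma_xxx = 0.918393, Gamma_xxy = -0.502458, Gamma_xyy = -4.484401, Gamma_yxx = 0.023409, Gamma_yxy = 0.362765, Gamma_yyy = 1.744182; k2 = (-0.250966, 0.124701, -0.019560, -0.005891)
  k3: at (x, y) = (0.987452, 1.006235), (dx/dtau, dy/dtau) = (-0.250978, 0.124705); Gamma_xxx = 0.918402, Gamma_xxy = -0.502565, Gamma_xyy = -4.484756, Gamma_yxx = 0.023430, Gamma_yxy = 0.362799, Gamma_yyy = 1.744288; k3 = (-0.250978, 0.124705, -0.019565, -0.005892)
  k4: at (x, y) = (0.974902, 1.012471), (dx/dtau, dy/dtau) = (-0.251956, 0.124411); Gamma_xxx = 0.937334, Gamma_xxy = -0.477836, Gamma_xyy = -4.498882, Gamma_yxx = 0.017562, Gamma_yxy = 0.352184, Gamma_yyy = 1.729180; k4 = (-0.251956, 0.124411, -0.019827, -0.005800)
  Y <- Y + (h/6)(k1 + 2k2 + 2k3 + k4): x = 0.9749, y = 1.0125, dx/dtau = -0.2520, dy/dtau = 0.1244
step 2:
  k1: at (x, y) = (0.974903, 1.012470), (dx/dtau, dy/dtau) = (-0.251957, 0.124411); Gamma_xxx = 0.937333, Gamma_xxy = -0.477837, Gamma_xyy = -4.498881, Gamma_yxx = 0.017562, Gamma_yxy = 0.352184, Gamma_yyy = 1.729180; k1 = (-0.251957, 0.124411, -0.019827, -0.005800)
  k2: at (x, y) = (0.962305, 1.018691), (dx/dtau, dy/dtau) = (-0.252948, 0.124121); Gamma_xxx = 0.956091, Gamma_xxy = -0.453618, Gamma_xyy = -4.513725, Gamma_yxx = 0.012089, Gamma_yxy = 0.341962, Gamma_yyy = 1.714304; k2 = (-0.252948, 0.124121, -0.020119, -0.005711)
  k3: at (x, y) = (0.962255, 1.018676), (dx/dtau, dy/dtau) = (-0.252963, 0.124125); Gamma_xxx = 0.956105, Gamma_xxy = -0.453721, Gamma_xyy = -4.514094, Gamma_yxx = 0.012109, Gamma_yxy = 0.341993, Gamma_yyy = 1.714407; k3 = (-0.252963, 0.124125, -0.020125, -0.005712)
  k4: at (x, y) = (0.949606, 1.024883), (dx/dtau, dy/dtau) = (-0.253969, 0.123840); Gamma_xxx = 0.974709, Gamma_xxy = -0.430014, Gamma_xyy = -4.529721, Gamma_yxx = 0.007018, Gamma_yxy = 0.332152, Gamma_yyy = 1.699762; k4 = (-0.253969, 0.123840, -0.020449, -0.005627)
  Y <- Y + (h/6)(k1 + 2k2 + 2k3 + k4): x = 0.9496, y = 1.0249, dx/dtau = -0.2540, dy/dtau = 0.1238
step 3:
  k1: at (x, y) = (0.949607, 1.024883), (dx/dtau, dy/dtau) = (-0.253969, 0.123840); Gamma_xxx = 0.974709, Gamma_xxy = -0.430014, Gamma_xyy = -4.529720, Gamma_yxx = 0.007018, Gamma_yxy = 0.332153, Gamma_yyy = 1.699762; k1 = (-0.253969, 0.123840, -0.020450, -0.005627)
  k2: at (x, y) = (0.936908, 1.031075), (dx/dtau, dy/dtau) = (-0.254992, 0.123558); Gamma_xxx = 0.993175, Gamma_xxy = -0.406827, Gamma_xyy = -4.546176, Gamma_yxx = 0.002300, Gamma_yxy = 0.322686, Gamma_yyy = 1.685352; k2 = (-0.254992, 0.123558, -0.020808, -0.005546)
  k3: at (x, y) = (0.936857, 1.031061), (dx/dtau, dy/dtau) = (-0.255010, 0.123562); Gamma_xxx = 0.993193, Gamma_xxy = -0.406927, Gamma_xyy = -4.546559, Gamma_yxx = 0.002320, Gamma_yxy = 0.322714, Gamma_yyy = 1.685453; k3 = (-0.255010, 0.123562, -0.020816, -0.005547)
  k4: at (x, y) = (0.924106, 1.037239), (dx/dtau, dy/dtau) = (-0.256051, 0.123285); Gamma_xxx = 1.011543, Gamma_xxy = -0.384261, Gamma_xyy = -4.563917, Gamma_yxx = -0.002035, Gamma_yxy = 0.313610, Gamma_yyy = 1.671279; k4 = (-0.256051, 0.123285, -0.021211, -0.005469)
  Y <- Y + (h/6)(k1 + 2k2 + 2k3 + k4): x = 0.9241, y = 1.0372, dx/dtau = -0.2561, dy/dtau = 0.1233
step 4:
  k1: at (x, y) = (0.924106, 1.037239), (dx/dtau, dy/dtau) = (-0.256051, 0.123285); Gamma_xxx = 1.011542, Gamma_xxy = -0.384262, Gamma_xyy = -4.563915, Gamma_yxx = -0.002035, Gamma_yxy = 0.313611, Gamma_yyy = 1.671279; k1 = (-0.256051, 0.123285, -0.021211, -0.005469)
  k2: at (x, y) = (0.911304, 1.043403), (dx/dtau, dy/dtau) = (-0.257112, 0.123011); Gamma_xxx = 1.029790, Gamma_xxy = -0.362124, Gamma_xyy = -4.582224, Gamma_yxx = -0.006037, Gamma_yxy = 0.304862, Gamma_yyy = 1.657342; k2 = (-0.257112, 0.123011, -0.021645, -0.005395)
  k3: at (x, y) = (0.911251, 1.043389), (dx/dtau, dy/dtau) = (-0.257133, 0.123015); Gamma_xxx = 1.029813, Gamma_xxy = -0.362222, Gamma_xyy = -4.582626, Gamma_yxx = -0.006018, Gamma_yxy = 0.304889, Gamma_yyy = 1.657442; k3 = (-0.257133, 0.123015, -0.021656, -0.005396)
  k4: at (x, y) = (0.898393, 1.049540), (dx/dtau, dy/dtau) = (-0.258217, 0.122745); Gamma_xxx = 1.047983, Gamma_xxy = -0.340616, Gamma_xyy = -4.601969, Gamma_yxx = -0.009676, Gamma_yxy = 0.296486, Gamma_yyy = 1.643743; k4 = (-0.258217, 0.122745, -0.022132, -0.005326)
  Y <- Y + (h/6)(k1 + 2k2 + 2k3 + k4): x = 0.8984, y = 1.0495, dx/dtau = -0.2582, dy/dtau = 0.1227

Answer: x = 0.8984, y = 1.0495, dx/dtau = -0.2582, dy/dtau = 0.1227
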